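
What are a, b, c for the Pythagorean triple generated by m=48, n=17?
(2015, 1632, 2593)

Euclid's formula: a = m² - n², b = 2mn, c = m² + n²
m = 48, n = 17
a = 48² - 17² = 2304 - 289 = 2015
b = 2 × 48 × 17 = 1632
c = 48² + 17² = 2304 + 289 = 2593
Verification: 2015² + 1632² = 4060225 + 2663424 = 6723649 = 2593² ✓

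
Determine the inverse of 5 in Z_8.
5

gcd(5, 8) = 1, so the inverse exists.
Extended Euclidean algorithm on (8, 5):
8 = 1 × 5 + 3  ⟹  3 = (1)·8 + (-1)·5
5 = 1 × 3 + 2  ⟹  2 = (-1)·8 + (2)·5
3 = 1 × 2 + 1  ⟹  1 = (2)·8 + (-3)·5
So (-3)·5 ≡ 1 (mod 8), i.e. 5^(-1) ≡ -3 ≡ 5 (mod 8).
Check: 5 × 5 = 25 ≡ 1 (mod 8)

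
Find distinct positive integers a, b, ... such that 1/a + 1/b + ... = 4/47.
1/12 + 1/564

Greedy algorithm:
4/47: ceiling(47/4) = 12, use 1/12
1/564: ceiling(564/1) = 564, use 1/564
Result: 4/47 = 1/12 + 1/564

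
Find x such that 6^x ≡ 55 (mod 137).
55

Baby-step giant-step with step n = ⌈√137⌉ = 12.
Baby steps 6^j mod 137 (j:value) for j=0..11: 0:1, 1:6, 2:36, 3:79, 4:63, 5:104, 6:76, 7:45, 8:133, 9:113, 10:130, 11:95.
Giant-step multiplier: 6^(-12) ≡ 6^(136-12) = 6^124 ≡ 81 (mod 137).
Giant steps γ_i = 55·81^i mod 137: γ_0=55, γ_1=71, γ_2=134, γ_3=31, γ_4=45 (in table at j=7).
x = i·n + j = 4·12 + 7 = 55.
Check: 6^55 ≡ 55 (mod 137).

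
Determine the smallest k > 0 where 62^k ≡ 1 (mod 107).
53

107 is prime, so ord(62) divides φ(107) = 106.
Divisors of 106: 1, 2, 53, 106.
Repeated squaring: 62^1 ≡ 62, 62^2 ≡ 99, 62^4 ≡ 64, 62^8 ≡ 30, 62^16 ≡ 44, 62^32 ≡ 10, 62^64 ≡ 100 (mod 107).
Test 62^d mod 107 for each divisor d in increasing order:
62^1 ≡ 62
62^2 ≡ 99
62^53 = 62^32·62^16·62^4·62^1 ≡ 1  ← first divisor giving 1
The order is 53.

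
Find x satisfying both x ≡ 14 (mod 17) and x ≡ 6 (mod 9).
150

Using Chinese Remainder Theorem:
M = 17 × 9 = 153
M1 = 9, M2 = 17
y1 = 9^(-1) mod 17 = 2
y2 = 17^(-1) mod 9 = 8
x = (14×9×2 + 6×17×8) mod 153 = 150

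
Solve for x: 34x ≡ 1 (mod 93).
52

gcd(34, 93) = 1, so the inverse exists.
Extended Euclidean algorithm on (93, 34):
93 = 2 × 34 + 25  ⟹  25 = (1)·93 + (-2)·34
34 = 1 × 25 + 9  ⟹  9 = (-1)·93 + (3)·34
25 = 2 × 9 + 7  ⟹  7 = (3)·93 + (-8)·34
9 = 1 × 7 + 2  ⟹  2 = (-4)·93 + (11)·34
7 = 3 × 2 + 1  ⟹  1 = (15)·93 + (-41)·34
So (-41)·34 ≡ 1 (mod 93), i.e. 34^(-1) ≡ -41 ≡ 52 (mod 93).
Check: 34 × 52 = 1768 ≡ 1 (mod 93)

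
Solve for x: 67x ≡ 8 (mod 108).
x ≡ 92 (mod 108)

gcd(67, 108) = 1, which divides 8, so solutions exist.
Find 67^(-1) mod 108 by the extended Euclidean algorithm:
108 = 1 × 67 + 41  ⟹  41 = (1)·108 + (-1)·67
67 = 1 × 41 + 26  ⟹  26 = (-1)·108 + (2)·67
41 = 1 × 26 + 15  ⟹  15 = (2)·108 + (-3)·67
26 = 1 × 15 + 11  ⟹  11 = (-3)·108 + (5)·67
15 = 1 × 11 + 4  ⟹  4 = (5)·108 + (-8)·67
11 = 2 × 4 + 3  ⟹  3 = (-13)·108 + (21)·67
4 = 1 × 3 + 1  ⟹  1 = (18)·108 + (-29)·67
So (-29)·67 ≡ 1 (mod 108), i.e. 67^(-1) ≡ -29 ≡ 79 (mod 108).
x ≡ 79 × 8 = 632 ≡ 92 (mod 108).
Check: 67 × 92 = 6164 ≡ 8 (mod 108).
Unique solution: x ≡ 92 (mod 108)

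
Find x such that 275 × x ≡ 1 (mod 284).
63

gcd(275, 284) = 1, so the inverse exists.
Extended Euclidean algorithm on (284, 275):
284 = 1 × 275 + 9  ⟹  9 = (1)·284 + (-1)·275
275 = 30 × 9 + 5  ⟹  5 = (-30)·284 + (31)·275
9 = 1 × 5 + 4  ⟹  4 = (31)·284 + (-32)·275
5 = 1 × 4 + 1  ⟹  1 = (-61)·284 + (63)·275
So (63)·275 ≡ 1 (mod 284), i.e. 275^(-1) ≡ 63 (mod 284).
Check: 275 × 63 = 17325 ≡ 1 (mod 284)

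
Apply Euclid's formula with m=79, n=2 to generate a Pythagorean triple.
(6237, 316, 6245)

Euclid's formula: a = m² - n², b = 2mn, c = m² + n²
m = 79, n = 2
a = 79² - 2² = 6241 - 4 = 6237
b = 2 × 79 × 2 = 316
c = 79² + 2² = 6241 + 4 = 6245
Verification: 6237² + 316² = 38900169 + 99856 = 39000025 = 6245² ✓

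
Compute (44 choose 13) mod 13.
3

Using Lucas' theorem:
Write n=44 and k=13 in base 13:
n in base 13: [3, 5]
k in base 13: [1, 0]
C(44,13) mod 13 = ∏ C(n_i, k_i) mod 13
Digit binomials (mod 13): C(3,1) = 3; C(5,0) = 1
Product: 3 × 1 = 3 ≡ 3 (mod 13)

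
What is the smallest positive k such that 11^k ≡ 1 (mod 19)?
3

19 is prime, so ord(11) divides φ(19) = 18.
Divisors of 18: 1, 2, 3, 6, 9, 18.
Repeated squaring: 11^1 ≡ 11, 11^2 ≡ 7, 11^4 ≡ 11, 11^8 ≡ 7, 11^16 ≡ 11 (mod 19).
Test 11^d mod 19 for each divisor d in increasing order:
11^1 ≡ 11
11^2 ≡ 7
11^3 = 11^2·11^1 ≡ 1  ← first divisor giving 1
The order is 3.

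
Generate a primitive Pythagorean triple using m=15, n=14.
(29, 420, 421)

Euclid's formula: a = m² - n², b = 2mn, c = m² + n²
m = 15, n = 14
a = 15² - 14² = 225 - 196 = 29
b = 2 × 15 × 14 = 420
c = 15² + 14² = 225 + 196 = 421
Verification: 29² + 420² = 841 + 176400 = 177241 = 421² ✓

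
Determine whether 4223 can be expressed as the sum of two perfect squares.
Not possible

Factorization: 4223 = 41 × 103
By Fermat: n is sum of two squares iff every prime p ≡ 3 (mod 4) appears to even power.
Prime(s) ≡ 3 (mod 4) with odd exponent: [(103, 1)]
Therefore 4223 cannot be expressed as a² + b².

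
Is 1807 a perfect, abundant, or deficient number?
deficient

Proper divisors of 1807: sum = 1 + 13 + 139 = 153
Since 153 < 1807, 1807 is deficient.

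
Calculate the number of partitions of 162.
129913904637

p(n) counts ways to write n as a sum of positive integers (order ignored).
Euler's pentagonal recurrence: p(k) = p(k-1) + p(k-2) - p(k-5) - p(k-7) + p(k-12) + p(k-15) - ... (offsets j(3j∓1)/2, signs ++--, p(0)=1, p(<0)=0).
DP table for k = 0..161: p(0)=1, p(1)=1, p(2)=2, p(3)=3, p(4)=5, p(5)=7, p(6)=11, p(7)=15, p(8)=22, p(9)=30, p(10)=42, p(11)=56, p(12)=77, p(13)=101, p(14)=135, p(15)=176, p(16)=231, p(17)=297, p(18)=385, p(19)=490, p(20)=627, p(21)=792, p(22)=1002, p(23)=1255, p(24)=1575, p(25)=1958, p(26)=2436, p(27)=3010, p(28)=3718, p(29)=4565, p(30)=5604, p(31)=6842, p(32)=8349, p(33)=10143, p(34)=12310, p(35)=14883, p(36)=17977, p(37)=21637, p(38)=26015, p(39)=31185, p(40)=37338, p(41)=44583, p(42)=53174, p(43)=63261, p(44)=75175, p(45)=89134, p(46)=105558, p(47)=124754, p(48)=147273, p(49)=173525, p(50)=204226, p(51)=239943, p(52)=281589, p(53)=329931, p(54)=386155, p(55)=451276, p(56)=526823, p(57)=614154, p(58)=715220, p(59)=831820, p(60)=966467, p(61)=1121505, p(62)=1300156, p(63)=1505499, p(64)=1741630, p(65)=2012558, p(66)=2323520, p(67)=2679689, p(68)=3087735, p(69)=3554345, p(70)=4087968, p(71)=4697205, p(72)=5392783, p(73)=6185689, p(74)=7089500, p(75)=8118264, p(76)=9289091, p(77)=10619863, p(78)=12132164, p(79)=13848650, p(80)=15796476, p(81)=18004327, p(82)=20506255, p(83)=23338469, p(84)=26543660, p(85)=30167357, p(86)=34262962, p(87)=38887673, p(88)=44108109, p(89)=49995925, p(90)=56634173, p(91)=64112359, p(92)=72533807, p(93)=82010177, p(94)=92669720, p(95)=104651419, p(96)=118114304, p(97)=133230930, p(98)=150198136, p(99)=169229875, p(100)=190569292, p(101)=214481126, p(102)=241265379, p(103)=271248950, p(104)=304801365, p(105)=342325709, p(106)=384276336, p(107)=431149389, p(108)=483502844, p(109)=541946240, p(110)=607163746, p(111)=679903203, p(112)=761002156, p(113)=851376628, p(114)=952050665, p(115)=1064144451, p(116)=1188908248, p(117)=1327710076, p(118)=1482074143, p(119)=1653668665, p(120)=1844349560, p(121)=2056148051, p(122)=2291320912, p(123)=2552338241, p(124)=2841940500, p(125)=3163127352, p(126)=3519222692, p(127)=3913864295, p(128)=4351078600, p(129)=4835271870, p(130)=5371315400, p(131)=5964539504, p(132)=6620830889, p(133)=7346629512, p(134)=8149040695, p(135)=9035836076, p(136)=10015581680, p(137)=11097645016, p(138)=12292341831, p(139)=13610949895, p(140)=15065878135, p(141)=16670689208, p(142)=18440293320, p(143)=20390982757, p(144)=22540654445, p(145)=24908858009, p(146)=27517052599, p(147)=30388671978, p(148)=33549419497, p(149)=37027355200, p(150)=40853235313, p(151)=45060624582, p(152)=49686288421, p(153)=54770336324, p(154)=60356673280, p(155)=66493182097, p(156)=73232243759, p(157)=80630964769, p(158)=88751778802, p(159)=97662728555, p(160)=107438159466, p(161)=118159068427.
Final step: p(162) = p(161) + p(160) - p(157) - p(155) + p(150) + p(147) - p(140) - p(136) + p(127) + p(122) - p(111) - p(105) + p(92) + p(85) - p(70) - p(62) + p(45) + p(36) - p(17) - p(7)
= 118159068427 + 107438159466 - 80630964769 - 66493182097 + 40853235313 + 30388671978 - 15065878135 - 10015581680 + 3913864295 + 2291320912 - 679903203 - 342325709 + 72533807 + 30167357 - 4087968 - 1300156 + 89134 + 17977 - 297 - 15
= 129913904637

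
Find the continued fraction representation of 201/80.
[2; 1, 1, 19, 2]

Euclidean algorithm steps:
201 = 2 × 80 + 41
80 = 1 × 41 + 39
41 = 1 × 39 + 2
39 = 19 × 2 + 1
2 = 2 × 1 + 0
Continued fraction: [2; 1, 1, 19, 2]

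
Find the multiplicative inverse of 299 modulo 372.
107

gcd(299, 372) = 1, so the inverse exists.
Extended Euclidean algorithm on (372, 299):
372 = 1 × 299 + 73  ⟹  73 = (1)·372 + (-1)·299
299 = 4 × 73 + 7  ⟹  7 = (-4)·372 + (5)·299
73 = 10 × 7 + 3  ⟹  3 = (41)·372 + (-51)·299
7 = 2 × 3 + 1  ⟹  1 = (-86)·372 + (107)·299
So (107)·299 ≡ 1 (mod 372), i.e. 299^(-1) ≡ 107 (mod 372).
Check: 299 × 107 = 31993 ≡ 1 (mod 372)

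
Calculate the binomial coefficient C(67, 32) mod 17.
14

Using Lucas' theorem:
Write n=67 and k=32 in base 17:
n in base 17: [3, 16]
k in base 17: [1, 15]
C(67,32) mod 17 = ∏ C(n_i, k_i) mod 17
Digit binomials (mod 17): C(3,1) = 3; C(16,15) = 16
Product: 3 × 16 = 48 ≡ 14 (mod 17)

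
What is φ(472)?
232

472 = 2^3 × 59
φ(n) = n × ∏(1 - 1/p) for each prime p dividing n
φ(472) = 472 × (1 - 1/2) × (1 - 1/59) = 232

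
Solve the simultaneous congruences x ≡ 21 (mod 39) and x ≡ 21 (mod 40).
21

Using Chinese Remainder Theorem:
M = 39 × 40 = 1560
M1 = 40, M2 = 39
y1 = 40^(-1) mod 39 = 1
y2 = 39^(-1) mod 40 = 39
x = (21×40×1 + 21×39×39) mod 1560 = 21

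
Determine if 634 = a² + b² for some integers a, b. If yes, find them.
3² + 25² (a=3, b=25)

Factorization: 634 = 2 × 317
By Fermat: n is sum of two squares iff every prime p ≡ 3 (mod 4) appears to even power.
All primes ≡ 3 (mod 4) appear to even power.
Search a = 0, 1, 2, … for 634 - a² a perfect square: first hit at a = 3: 634 - 9 = 625 = 25².
634 = 3² + 25² = 9 + 625 ✓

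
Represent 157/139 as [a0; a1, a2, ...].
[1; 7, 1, 2, 1, 1, 2]

Euclidean algorithm steps:
157 = 1 × 139 + 18
139 = 7 × 18 + 13
18 = 1 × 13 + 5
13 = 2 × 5 + 3
5 = 1 × 3 + 2
3 = 1 × 2 + 1
2 = 2 × 1 + 0
Continued fraction: [1; 7, 1, 2, 1, 1, 2]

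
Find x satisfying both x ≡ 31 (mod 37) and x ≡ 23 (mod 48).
1511

Using Chinese Remainder Theorem:
M = 37 × 48 = 1776
M1 = 48, M2 = 37
y1 = 48^(-1) mod 37 = 27
y2 = 37^(-1) mod 48 = 13
x = (31×48×27 + 23×37×13) mod 1776 = 1511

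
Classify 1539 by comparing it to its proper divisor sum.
deficient

Proper divisors of 1539: sum = 1 + 3 + 9 + 19 + 27 + 57 + 81 + 171 + 513 = 881
Since 881 < 1539, 1539 is deficient.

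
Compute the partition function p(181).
749474411781

p(n) counts ways to write n as a sum of positive integers (order ignored).
Euler's pentagonal recurrence: p(k) = p(k-1) + p(k-2) - p(k-5) - p(k-7) + p(k-12) + p(k-15) - ... (offsets j(3j∓1)/2, signs ++--, p(0)=1, p(<0)=0).
DP table for k = 0..180: p(0)=1, p(1)=1, p(2)=2, p(3)=3, p(4)=5, p(5)=7, p(6)=11, p(7)=15, p(8)=22, p(9)=30, p(10)=42, p(11)=56, p(12)=77, p(13)=101, p(14)=135, p(15)=176, p(16)=231, p(17)=297, p(18)=385, p(19)=490, p(20)=627, p(21)=792, p(22)=1002, p(23)=1255, p(24)=1575, p(25)=1958, p(26)=2436, p(27)=3010, p(28)=3718, p(29)=4565, p(30)=5604, p(31)=6842, p(32)=8349, p(33)=10143, p(34)=12310, p(35)=14883, p(36)=17977, p(37)=21637, p(38)=26015, p(39)=31185, p(40)=37338, p(41)=44583, p(42)=53174, p(43)=63261, p(44)=75175, p(45)=89134, p(46)=105558, p(47)=124754, p(48)=147273, p(49)=173525, p(50)=204226, p(51)=239943, p(52)=281589, p(53)=329931, p(54)=386155, p(55)=451276, p(56)=526823, p(57)=614154, p(58)=715220, p(59)=831820, p(60)=966467, p(61)=1121505, p(62)=1300156, p(63)=1505499, p(64)=1741630, p(65)=2012558, p(66)=2323520, p(67)=2679689, p(68)=3087735, p(69)=3554345, p(70)=4087968, p(71)=4697205, p(72)=5392783, p(73)=6185689, p(74)=7089500, p(75)=8118264, p(76)=9289091, p(77)=10619863, p(78)=12132164, p(79)=13848650, p(80)=15796476, p(81)=18004327, p(82)=20506255, p(83)=23338469, p(84)=26543660, p(85)=30167357, p(86)=34262962, p(87)=38887673, p(88)=44108109, p(89)=49995925, p(90)=56634173, p(91)=64112359, p(92)=72533807, p(93)=82010177, p(94)=92669720, p(95)=104651419, p(96)=118114304, p(97)=133230930, p(98)=150198136, p(99)=169229875, p(100)=190569292, p(101)=214481126, p(102)=241265379, p(103)=271248950, p(104)=304801365, p(105)=342325709, p(106)=384276336, p(107)=431149389, p(108)=483502844, p(109)=541946240, p(110)=607163746, p(111)=679903203, p(112)=761002156, p(113)=851376628, p(114)=952050665, p(115)=1064144451, p(116)=1188908248, p(117)=1327710076, p(118)=1482074143, p(119)=1653668665, p(120)=1844349560, p(121)=2056148051, p(122)=2291320912, p(123)=2552338241, p(124)=2841940500, p(125)=3163127352, p(126)=3519222692, p(127)=3913864295, p(128)=4351078600, p(129)=4835271870, p(130)=5371315400, p(131)=5964539504, p(132)=6620830889, p(133)=7346629512, p(134)=8149040695, p(135)=9035836076, p(136)=10015581680, p(137)=11097645016, p(138)=12292341831, p(139)=13610949895, p(140)=15065878135, p(141)=16670689208, p(142)=18440293320, p(143)=20390982757, p(144)=22540654445, p(145)=24908858009, p(146)=27517052599, p(147)=30388671978, p(148)=33549419497, p(149)=37027355200, p(150)=40853235313, p(151)=45060624582, p(152)=49686288421, p(153)=54770336324, p(154)=60356673280, p(155)=66493182097, p(156)=73232243759, p(157)=80630964769, p(158)=88751778802, p(159)=97662728555, p(160)=107438159466, p(161)=118159068427, p(162)=129913904637, p(163)=142798995930, p(164)=156919475295, p(165)=172389800255, p(166)=189334822579, p(167)=207890420102, p(168)=228204732751, p(169)=250438925115, p(170)=274768617130, p(171)=301384802048, p(172)=330495499613, p(173)=362326859895, p(174)=397125074750, p(175)=435157697830, p(176)=476715857290, p(177)=522115831195, p(178)=571701605655, p(179)=625846753120, p(180)=684957390936.
Final step: p(181) = p(180) + p(179) - p(176) - p(174) + p(169) + p(166) - p(159) - p(155) + p(146) + p(141) - p(130) - p(124) + p(111) + p(104) - p(89) - p(81) + p(64) + p(55) - p(36) - p(26) + p(5)
= 684957390936 + 625846753120 - 476715857290 - 397125074750 + 250438925115 + 189334822579 - 97662728555 - 66493182097 + 27517052599 + 16670689208 - 5371315400 - 2841940500 + 679903203 + 304801365 - 49995925 - 18004327 + 1741630 + 451276 - 17977 - 2436 + 7
= 749474411781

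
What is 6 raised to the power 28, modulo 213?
96

Repeated squaring. Binary of 28 = 11100.
6^1 ≡ 6 (mod 213); 6^2 ≡ 36 (mod 213); 6^4 ≡ 18 (mod 213); 6^8 ≡ 111 (mod 213); 6^16 ≡ 180 (mod 213)
6^28 = 6^4 × 6^8 × 6^16 ≡ 96 (mod 213)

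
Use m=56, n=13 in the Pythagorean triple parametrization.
(2967, 1456, 3305)

Euclid's formula: a = m² - n², b = 2mn, c = m² + n²
m = 56, n = 13
a = 56² - 13² = 3136 - 169 = 2967
b = 2 × 56 × 13 = 1456
c = 56² + 13² = 3136 + 169 = 3305
Verification: 2967² + 1456² = 8803089 + 2119936 = 10923025 = 3305² ✓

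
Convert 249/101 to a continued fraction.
[2; 2, 6, 1, 2, 2]

Euclidean algorithm steps:
249 = 2 × 101 + 47
101 = 2 × 47 + 7
47 = 6 × 7 + 5
7 = 1 × 5 + 2
5 = 2 × 2 + 1
2 = 2 × 1 + 0
Continued fraction: [2; 2, 6, 1, 2, 2]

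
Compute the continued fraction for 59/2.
[29; 2]

Euclidean algorithm steps:
59 = 29 × 2 + 1
2 = 2 × 1 + 0
Continued fraction: [29; 2]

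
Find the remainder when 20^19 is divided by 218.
28

Repeated squaring. Binary of 19 = 10011.
20^1 ≡ 20 (mod 218); 20^2 ≡ 182 (mod 218); 20^4 ≡ 206 (mod 218); 20^8 ≡ 144 (mod 218); 20^16 ≡ 26 (mod 218)
20^19 = 20^1 × 20^2 × 20^16 ≡ 28 (mod 218)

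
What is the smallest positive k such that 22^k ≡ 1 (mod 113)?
56

113 is prime, so ord(22) divides φ(113) = 112.
Divisors of 112: 1, 2, 4, 7, 8, 14, 16, 28, 56, 112.
Repeated squaring: 22^1 ≡ 22, 22^2 ≡ 32, 22^4 ≡ 7, 22^8 ≡ 49, 22^16 ≡ 28, 22^32 ≡ 106, 22^64 ≡ 49 (mod 113).
Test 22^d mod 113 for each divisor d in increasing order:
22^1 ≡ 22
22^2 ≡ 32
22^4 ≡ 7
22^7 = 22^4·22^2·22^1 ≡ 69
22^8 ≡ 49
22^14 = 22^8·22^4·22^2 ≡ 15
22^16 ≡ 28
22^28 = 22^16·22^8·22^4 ≡ 112
22^56 = 22^32·22^16·22^8 ≡ 1  ← first divisor giving 1
The order is 56.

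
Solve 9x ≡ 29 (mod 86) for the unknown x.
x ≡ 51 (mod 86)

gcd(9, 86) = 1, which divides 29, so solutions exist.
Find 9^(-1) mod 86 by the extended Euclidean algorithm:
86 = 9 × 9 + 5  ⟹  5 = (1)·86 + (-9)·9
9 = 1 × 5 + 4  ⟹  4 = (-1)·86 + (10)·9
5 = 1 × 4 + 1  ⟹  1 = (2)·86 + (-19)·9
So (-19)·9 ≡ 1 (mod 86), i.e. 9^(-1) ≡ -19 ≡ 67 (mod 86).
x ≡ 67 × 29 = 1943 ≡ 51 (mod 86).
Check: 9 × 51 = 459 ≡ 29 (mod 86).
Unique solution: x ≡ 51 (mod 86)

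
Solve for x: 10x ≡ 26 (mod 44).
x ≡ 7 (mod 22)

gcd(10, 44) = 2, which divides 26, so solutions exist.
Divide through by 2: 5x ≡ 13 (mod 22).
Find 5^(-1) mod 22 by the extended Euclidean algorithm:
22 = 4 × 5 + 2  ⟹  2 = (1)·22 + (-4)·5
5 = 2 × 2 + 1  ⟹  1 = (-2)·22 + (9)·5
So (9)·5 ≡ 1 (mod 22), i.e. 5^(-1) ≡ 9 (mod 22).
x ≡ 9 × 13 = 117 ≡ 7 (mod 22).
Check: 10 × 7 = 70 ≡ 26 (mod 44).
x ≡ 7 (mod 22), giving 2 solutions mod 44.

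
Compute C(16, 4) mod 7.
0

Using Lucas' theorem:
Write n=16 and k=4 in base 7:
n in base 7: [2, 2]
k in base 7: [0, 4]
C(16,4) mod 7 = ∏ C(n_i, k_i) mod 7
Digit binomials (mod 7): C(2,0) = 1; C(2,4) = 0 (k_i > n_i)
Product: 1 × 0 = 0 ≡ 0 (mod 7)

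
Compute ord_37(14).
12

37 is prime, so ord(14) divides φ(37) = 36.
Divisors of 36: 1, 2, 3, 4, 6, 9, 12, 18, 36.
Repeated squaring: 14^1 ≡ 14, 14^2 ≡ 11, 14^4 ≡ 10, 14^8 ≡ 26, 14^16 ≡ 10, 14^32 ≡ 26 (mod 37).
Test 14^d mod 37 for each divisor d in increasing order:
14^1 ≡ 14
14^2 ≡ 11
14^3 = 14^2·14^1 ≡ 6
14^4 ≡ 10
14^6 = 14^4·14^2 ≡ 36
14^9 = 14^8·14^1 ≡ 31
14^12 = 14^8·14^4 ≡ 1  ← first divisor giving 1
The order is 12.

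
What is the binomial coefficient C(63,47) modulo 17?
0

Using Lucas' theorem:
Write n=63 and k=47 in base 17:
n in base 17: [3, 12]
k in base 17: [2, 13]
C(63,47) mod 17 = ∏ C(n_i, k_i) mod 17
Digit binomials (mod 17): C(3,2) = 3; C(12,13) = 0 (k_i > n_i)
Product: 3 × 0 = 0 ≡ 0 (mod 17)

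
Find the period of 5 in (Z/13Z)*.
4

13 is prime, so ord(5) divides φ(13) = 12.
Divisors of 12: 1, 2, 3, 4, 6, 12.
Repeated squaring: 5^1 ≡ 5, 5^2 ≡ 12, 5^4 ≡ 1, 5^8 ≡ 1 (mod 13).
Test 5^d mod 13 for each divisor d in increasing order:
5^1 ≡ 5
5^2 ≡ 12
5^3 = 5^2·5^1 ≡ 8
5^4 ≡ 1  ← first divisor giving 1
The order is 4.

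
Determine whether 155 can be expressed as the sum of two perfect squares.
Not possible

Factorization: 155 = 5 × 31
By Fermat: n is sum of two squares iff every prime p ≡ 3 (mod 4) appears to even power.
Prime(s) ≡ 3 (mod 4) with odd exponent: [(31, 1)]
Therefore 155 cannot be expressed as a² + b².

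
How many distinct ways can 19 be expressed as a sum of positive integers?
490

p(n) counts ways to write n as a sum of positive integers (order ignored).
Euler's pentagonal recurrence: p(k) = p(k-1) + p(k-2) - p(k-5) - p(k-7) + p(k-12) + p(k-15) - ... (offsets j(3j∓1)/2, signs ++--, p(0)=1, p(<0)=0).
DP table for k = 0..18: p(0)=1, p(1)=1, p(2)=2, p(3)=3, p(4)=5, p(5)=7, p(6)=11, p(7)=15, p(8)=22, p(9)=30, p(10)=42, p(11)=56, p(12)=77, p(13)=101, p(14)=135, p(15)=176, p(16)=231, p(17)=297, p(18)=385.
Final step: p(19) = p(18) + p(17) - p(14) - p(12) + p(7) + p(4)
= 385 + 297 - 135 - 77 + 15 + 5
= 490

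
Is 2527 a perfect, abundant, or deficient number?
deficient

Proper divisors of 2527: sum = 1 + 7 + 19 + 133 + 361 = 521
Since 521 < 2527, 2527 is deficient.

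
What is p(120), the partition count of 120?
1844349560

p(n) counts ways to write n as a sum of positive integers (order ignored).
Euler's pentagonal recurrence: p(k) = p(k-1) + p(k-2) - p(k-5) - p(k-7) + p(k-12) + p(k-15) - ... (offsets j(3j∓1)/2, signs ++--, p(0)=1, p(<0)=0).
DP table for k = 0..119: p(0)=1, p(1)=1, p(2)=2, p(3)=3, p(4)=5, p(5)=7, p(6)=11, p(7)=15, p(8)=22, p(9)=30, p(10)=42, p(11)=56, p(12)=77, p(13)=101, p(14)=135, p(15)=176, p(16)=231, p(17)=297, p(18)=385, p(19)=490, p(20)=627, p(21)=792, p(22)=1002, p(23)=1255, p(24)=1575, p(25)=1958, p(26)=2436, p(27)=3010, p(28)=3718, p(29)=4565, p(30)=5604, p(31)=6842, p(32)=8349, p(33)=10143, p(34)=12310, p(35)=14883, p(36)=17977, p(37)=21637, p(38)=26015, p(39)=31185, p(40)=37338, p(41)=44583, p(42)=53174, p(43)=63261, p(44)=75175, p(45)=89134, p(46)=105558, p(47)=124754, p(48)=147273, p(49)=173525, p(50)=204226, p(51)=239943, p(52)=281589, p(53)=329931, p(54)=386155, p(55)=451276, p(56)=526823, p(57)=614154, p(58)=715220, p(59)=831820, p(60)=966467, p(61)=1121505, p(62)=1300156, p(63)=1505499, p(64)=1741630, p(65)=2012558, p(66)=2323520, p(67)=2679689, p(68)=3087735, p(69)=3554345, p(70)=4087968, p(71)=4697205, p(72)=5392783, p(73)=6185689, p(74)=7089500, p(75)=8118264, p(76)=9289091, p(77)=10619863, p(78)=12132164, p(79)=13848650, p(80)=15796476, p(81)=18004327, p(82)=20506255, p(83)=23338469, p(84)=26543660, p(85)=30167357, p(86)=34262962, p(87)=38887673, p(88)=44108109, p(89)=49995925, p(90)=56634173, p(91)=64112359, p(92)=72533807, p(93)=82010177, p(94)=92669720, p(95)=104651419, p(96)=118114304, p(97)=133230930, p(98)=150198136, p(99)=169229875, p(100)=190569292, p(101)=214481126, p(102)=241265379, p(103)=271248950, p(104)=304801365, p(105)=342325709, p(106)=384276336, p(107)=431149389, p(108)=483502844, p(109)=541946240, p(110)=607163746, p(111)=679903203, p(112)=761002156, p(113)=851376628, p(114)=952050665, p(115)=1064144451, p(116)=1188908248, p(117)=1327710076, p(118)=1482074143, p(119)=1653668665.
Final step: p(120) = p(119) + p(118) - p(115) - p(113) + p(108) + p(105) - p(98) - p(94) + p(85) + p(80) - p(69) - p(63) + p(50) + p(43) - p(28) - p(20) + p(3)
= 1653668665 + 1482074143 - 1064144451 - 851376628 + 483502844 + 342325709 - 150198136 - 92669720 + 30167357 + 15796476 - 3554345 - 1505499 + 204226 + 63261 - 3718 - 627 + 3
= 1844349560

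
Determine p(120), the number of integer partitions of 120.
1844349560

p(n) counts ways to write n as a sum of positive integers (order ignored).
Euler's pentagonal recurrence: p(k) = p(k-1) + p(k-2) - p(k-5) - p(k-7) + p(k-12) + p(k-15) - ... (offsets j(3j∓1)/2, signs ++--, p(0)=1, p(<0)=0).
DP table for k = 0..119: p(0)=1, p(1)=1, p(2)=2, p(3)=3, p(4)=5, p(5)=7, p(6)=11, p(7)=15, p(8)=22, p(9)=30, p(10)=42, p(11)=56, p(12)=77, p(13)=101, p(14)=135, p(15)=176, p(16)=231, p(17)=297, p(18)=385, p(19)=490, p(20)=627, p(21)=792, p(22)=1002, p(23)=1255, p(24)=1575, p(25)=1958, p(26)=2436, p(27)=3010, p(28)=3718, p(29)=4565, p(30)=5604, p(31)=6842, p(32)=8349, p(33)=10143, p(34)=12310, p(35)=14883, p(36)=17977, p(37)=21637, p(38)=26015, p(39)=31185, p(40)=37338, p(41)=44583, p(42)=53174, p(43)=63261, p(44)=75175, p(45)=89134, p(46)=105558, p(47)=124754, p(48)=147273, p(49)=173525, p(50)=204226, p(51)=239943, p(52)=281589, p(53)=329931, p(54)=386155, p(55)=451276, p(56)=526823, p(57)=614154, p(58)=715220, p(59)=831820, p(60)=966467, p(61)=1121505, p(62)=1300156, p(63)=1505499, p(64)=1741630, p(65)=2012558, p(66)=2323520, p(67)=2679689, p(68)=3087735, p(69)=3554345, p(70)=4087968, p(71)=4697205, p(72)=5392783, p(73)=6185689, p(74)=7089500, p(75)=8118264, p(76)=9289091, p(77)=10619863, p(78)=12132164, p(79)=13848650, p(80)=15796476, p(81)=18004327, p(82)=20506255, p(83)=23338469, p(84)=26543660, p(85)=30167357, p(86)=34262962, p(87)=38887673, p(88)=44108109, p(89)=49995925, p(90)=56634173, p(91)=64112359, p(92)=72533807, p(93)=82010177, p(94)=92669720, p(95)=104651419, p(96)=118114304, p(97)=133230930, p(98)=150198136, p(99)=169229875, p(100)=190569292, p(101)=214481126, p(102)=241265379, p(103)=271248950, p(104)=304801365, p(105)=342325709, p(106)=384276336, p(107)=431149389, p(108)=483502844, p(109)=541946240, p(110)=607163746, p(111)=679903203, p(112)=761002156, p(113)=851376628, p(114)=952050665, p(115)=1064144451, p(116)=1188908248, p(117)=1327710076, p(118)=1482074143, p(119)=1653668665.
Final step: p(120) = p(119) + p(118) - p(115) - p(113) + p(108) + p(105) - p(98) - p(94) + p(85) + p(80) - p(69) - p(63) + p(50) + p(43) - p(28) - p(20) + p(3)
= 1653668665 + 1482074143 - 1064144451 - 851376628 + 483502844 + 342325709 - 150198136 - 92669720 + 30167357 + 15796476 - 3554345 - 1505499 + 204226 + 63261 - 3718 - 627 + 3
= 1844349560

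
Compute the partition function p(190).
1667727404093

p(n) counts ways to write n as a sum of positive integers (order ignored).
Euler's pentagonal recurrence: p(k) = p(k-1) + p(k-2) - p(k-5) - p(k-7) + p(k-12) + p(k-15) - ... (offsets j(3j∓1)/2, signs ++--, p(0)=1, p(<0)=0).
DP table for k = 0..189: p(0)=1, p(1)=1, p(2)=2, p(3)=3, p(4)=5, p(5)=7, p(6)=11, p(7)=15, p(8)=22, p(9)=30, p(10)=42, p(11)=56, p(12)=77, p(13)=101, p(14)=135, p(15)=176, p(16)=231, p(17)=297, p(18)=385, p(19)=490, p(20)=627, p(21)=792, p(22)=1002, p(23)=1255, p(24)=1575, p(25)=1958, p(26)=2436, p(27)=3010, p(28)=3718, p(29)=4565, p(30)=5604, p(31)=6842, p(32)=8349, p(33)=10143, p(34)=12310, p(35)=14883, p(36)=17977, p(37)=21637, p(38)=26015, p(39)=31185, p(40)=37338, p(41)=44583, p(42)=53174, p(43)=63261, p(44)=75175, p(45)=89134, p(46)=105558, p(47)=124754, p(48)=147273, p(49)=173525, p(50)=204226, p(51)=239943, p(52)=281589, p(53)=329931, p(54)=386155, p(55)=451276, p(56)=526823, p(57)=614154, p(58)=715220, p(59)=831820, p(60)=966467, p(61)=1121505, p(62)=1300156, p(63)=1505499, p(64)=1741630, p(65)=2012558, p(66)=2323520, p(67)=2679689, p(68)=3087735, p(69)=3554345, p(70)=4087968, p(71)=4697205, p(72)=5392783, p(73)=6185689, p(74)=7089500, p(75)=8118264, p(76)=9289091, p(77)=10619863, p(78)=12132164, p(79)=13848650, p(80)=15796476, p(81)=18004327, p(82)=20506255, p(83)=23338469, p(84)=26543660, p(85)=30167357, p(86)=34262962, p(87)=38887673, p(88)=44108109, p(89)=49995925, p(90)=56634173, p(91)=64112359, p(92)=72533807, p(93)=82010177, p(94)=92669720, p(95)=104651419, p(96)=118114304, p(97)=133230930, p(98)=150198136, p(99)=169229875, p(100)=190569292, p(101)=214481126, p(102)=241265379, p(103)=271248950, p(104)=304801365, p(105)=342325709, p(106)=384276336, p(107)=431149389, p(108)=483502844, p(109)=541946240, p(110)=607163746, p(111)=679903203, p(112)=761002156, p(113)=851376628, p(114)=952050665, p(115)=1064144451, p(116)=1188908248, p(117)=1327710076, p(118)=1482074143, p(119)=1653668665, p(120)=1844349560, p(121)=2056148051, p(122)=2291320912, p(123)=2552338241, p(124)=2841940500, p(125)=3163127352, p(126)=3519222692, p(127)=3913864295, p(128)=4351078600, p(129)=4835271870, p(130)=5371315400, p(131)=5964539504, p(132)=6620830889, p(133)=7346629512, p(134)=8149040695, p(135)=9035836076, p(136)=10015581680, p(137)=11097645016, p(138)=12292341831, p(139)=13610949895, p(140)=15065878135, p(141)=16670689208, p(142)=18440293320, p(143)=20390982757, p(144)=22540654445, p(145)=24908858009, p(146)=27517052599, p(147)=30388671978, p(148)=33549419497, p(149)=37027355200, p(150)=40853235313, p(151)=45060624582, p(152)=49686288421, p(153)=54770336324, p(154)=60356673280, p(155)=66493182097, p(156)=73232243759, p(157)=80630964769, p(158)=88751778802, p(159)=97662728555, p(160)=107438159466, p(161)=118159068427, p(162)=129913904637, p(163)=142798995930, p(164)=156919475295, p(165)=172389800255, p(166)=189334822579, p(167)=207890420102, p(168)=228204732751, p(169)=250438925115, p(170)=274768617130, p(171)=301384802048, p(172)=330495499613, p(173)=362326859895, p(174)=397125074750, p(175)=435157697830, p(176)=476715857290, p(177)=522115831195, p(178)=571701605655, p(179)=625846753120, p(180)=684957390936, p(181)=749474411781, p(182)=819876908323, p(183)=896684817527, p(184)=980462880430, p(185)=1071823774337, p(186)=1171432692373, p(187)=1280011042268, p(188)=1398341745571, p(189)=1527273599625.
Final step: p(190) = p(189) + p(188) - p(185) - p(183) + p(178) + p(175) - p(168) - p(164) + p(155) + p(150) - p(139) - p(133) + p(120) + p(113) - p(98) - p(90) + p(73) + p(64) - p(45) - p(35) + p(14) + p(3)
= 1527273599625 + 1398341745571 - 1071823774337 - 896684817527 + 571701605655 + 435157697830 - 228204732751 - 156919475295 + 66493182097 + 40853235313 - 13610949895 - 7346629512 + 1844349560 + 851376628 - 150198136 - 56634173 + 6185689 + 1741630 - 89134 - 14883 + 135 + 3
= 1667727404093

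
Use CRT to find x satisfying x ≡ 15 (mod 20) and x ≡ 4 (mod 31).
35

Using Chinese Remainder Theorem:
M = 20 × 31 = 620
M1 = 31, M2 = 20
y1 = 31^(-1) mod 20 = 11
y2 = 20^(-1) mod 31 = 14
x = (15×31×11 + 4×20×14) mod 620 = 35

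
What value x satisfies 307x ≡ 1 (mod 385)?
153

gcd(307, 385) = 1, so the inverse exists.
Extended Euclidean algorithm on (385, 307):
385 = 1 × 307 + 78  ⟹  78 = (1)·385 + (-1)·307
307 = 3 × 78 + 73  ⟹  73 = (-3)·385 + (4)·307
78 = 1 × 73 + 5  ⟹  5 = (4)·385 + (-5)·307
73 = 14 × 5 + 3  ⟹  3 = (-59)·385 + (74)·307
5 = 1 × 3 + 2  ⟹  2 = (63)·385 + (-79)·307
3 = 1 × 2 + 1  ⟹  1 = (-122)·385 + (153)·307
So (153)·307 ≡ 1 (mod 385), i.e. 307^(-1) ≡ 153 (mod 385).
Check: 307 × 153 = 46971 ≡ 1 (mod 385)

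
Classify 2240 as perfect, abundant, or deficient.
abundant

Proper divisors of 2240: sum = 1 + 2 + 4 + 5 + 7 + 8 + 10 + 14 + ... + 320 + 448 + 560 + 1120 (27 divisors) = 3856
Since 3856 > 2240, 2240 is abundant.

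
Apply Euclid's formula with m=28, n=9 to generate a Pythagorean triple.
(703, 504, 865)

Euclid's formula: a = m² - n², b = 2mn, c = m² + n²
m = 28, n = 9
a = 28² - 9² = 784 - 81 = 703
b = 2 × 28 × 9 = 504
c = 28² + 9² = 784 + 81 = 865
Verification: 703² + 504² = 494209 + 254016 = 748225 = 865² ✓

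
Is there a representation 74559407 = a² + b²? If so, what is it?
Not possible

Factorization: 74559407 = 13 × 179^3
By Fermat: n is sum of two squares iff every prime p ≡ 3 (mod 4) appears to even power.
Prime(s) ≡ 3 (mod 4) with odd exponent: [(179, 3)]
Therefore 74559407 cannot be expressed as a² + b².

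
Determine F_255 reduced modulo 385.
225

Matrix identity: Q^n = [[F_(n+1), F_n], [F_n, F_(n-1)]] with Q = [[1,1],[1,0]].
n = 255 = 11111111₂. Square-and-multiply, entries mod 385:
Q^1 = [[1,1],[1,0]]
Q^3 = (Q^1)²·Q = [[3,2],[2,1]]
Q^7 = (Q^3)²·Q = [[21,13],[13,8]]
Q^15 = (Q^7)²·Q = [[217,225],[225,377]]
Q^31 = (Q^15)²·Q = [[364,309],[309,55]]
Q^63 = (Q^31)²·Q = [[168,57],[57,111]]
Q^127 = (Q^63)²·Q = [[21,288],[288,118]]
Q^255 = (Q^127)²·Q = [[217,225],[225,377]]
F_255 mod 385 = Q^255[0][1] = 225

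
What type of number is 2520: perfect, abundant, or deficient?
abundant

Proper divisors of 2520: sum = 1 + 2 + 3 + 4 + 5 + 6 + 7 + 8 + ... + 504 + 630 + 840 + 1260 (47 divisors) = 6840
Since 6840 > 2520, 2520 is abundant.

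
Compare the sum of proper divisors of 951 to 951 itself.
deficient

Proper divisors of 951: sum = 1 + 3 + 317 = 321
Since 321 < 951, 951 is deficient.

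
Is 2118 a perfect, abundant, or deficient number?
abundant

Proper divisors of 2118: sum = 1 + 2 + 3 + 6 + 353 + 706 + 1059 = 2130
Since 2130 > 2118, 2118 is abundant.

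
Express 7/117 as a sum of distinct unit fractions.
1/17 + 1/995 + 1/1979055

Greedy algorithm:
7/117: ceiling(117/7) = 17, use 1/17
2/1989: ceiling(1989/2) = 995, use 1/995
1/1979055: ceiling(1979055/1) = 1979055, use 1/1979055
Result: 7/117 = 1/17 + 1/995 + 1/1979055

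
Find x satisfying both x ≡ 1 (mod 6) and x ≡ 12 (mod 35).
187

Using Chinese Remainder Theorem:
M = 6 × 35 = 210
M1 = 35, M2 = 6
y1 = 35^(-1) mod 6 = 5
y2 = 6^(-1) mod 35 = 6
x = (1×35×5 + 12×6×6) mod 210 = 187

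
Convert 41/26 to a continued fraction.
[1; 1, 1, 2, 1, 3]

Euclidean algorithm steps:
41 = 1 × 26 + 15
26 = 1 × 15 + 11
15 = 1 × 11 + 4
11 = 2 × 4 + 3
4 = 1 × 3 + 1
3 = 3 × 1 + 0
Continued fraction: [1; 1, 1, 2, 1, 3]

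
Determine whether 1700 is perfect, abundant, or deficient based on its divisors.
abundant

Proper divisors of 1700: sum = 1 + 2 + 4 + 5 + 10 + 17 + 20 + 25 + ... + 170 + 340 + 425 + 850 (17 divisors) = 2206
Since 2206 > 1700, 1700 is abundant.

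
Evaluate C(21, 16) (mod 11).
10

Using Lucas' theorem:
Write n=21 and k=16 in base 11:
n in base 11: [1, 10]
k in base 11: [1, 5]
C(21,16) mod 11 = ∏ C(n_i, k_i) mod 11
Digit binomials (mod 11): C(1,1) = 1; C(10,5) = 252 ≡ 10
Product: 1 × 10 = 10 ≡ 10 (mod 11)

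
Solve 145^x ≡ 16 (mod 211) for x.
104

Baby-step giant-step with step n = ⌈√211⌉ = 15.
Baby steps 145^j mod 211 (j:value) for j=0..14: 0:1, 1:145, 2:136, 3:97, 4:139, 5:110, 6:125, 7:190, 8:120, 9:98, 10:73, 11:35, 12:11, 13:118, 14:19.
Giant-step multiplier: 145^(-15) ≡ 145^(210-15) = 145^195 ≡ 88 (mod 211).
Giant steps γ_i = 16·88^i mod 211: γ_0=16, γ_1=142, γ_2=47, γ_3=127, γ_4=204, γ_5=17, γ_6=19 (in table at j=14).
x = i·n + j = 6·15 + 14 = 104.
Check: 145^104 ≡ 16 (mod 211).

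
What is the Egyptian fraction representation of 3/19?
1/7 + 1/67 + 1/8911

Greedy algorithm:
3/19: ceiling(19/3) = 7, use 1/7
2/133: ceiling(133/2) = 67, use 1/67
1/8911: ceiling(8911/1) = 8911, use 1/8911
Result: 3/19 = 1/7 + 1/67 + 1/8911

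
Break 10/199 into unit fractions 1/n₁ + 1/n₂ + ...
1/20 + 1/3980

Greedy algorithm:
10/199: ceiling(199/10) = 20, use 1/20
1/3980: ceiling(3980/1) = 3980, use 1/3980
Result: 10/199 = 1/20 + 1/3980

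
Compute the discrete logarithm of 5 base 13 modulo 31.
10

Baby-step giant-step with step n = ⌈√31⌉ = 6.
Baby steps 13^j mod 31 (j:value) for j=0..5: 0:1, 1:13, 2:14, 3:27, 4:10, 5:6.
Giant-step multiplier: 13^(-6) ≡ 13^(30-6) = 13^24 ≡ 2 (mod 31).
Giant steps γ_i = 5·2^i mod 31: γ_0=5, γ_1=10 (in table at j=4).
x = i·n + j = 1·6 + 4 = 10.
Check: 13^10 ≡ 5 (mod 31).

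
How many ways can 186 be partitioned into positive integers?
1171432692373

p(n) counts ways to write n as a sum of positive integers (order ignored).
Euler's pentagonal recurrence: p(k) = p(k-1) + p(k-2) - p(k-5) - p(k-7) + p(k-12) + p(k-15) - ... (offsets j(3j∓1)/2, signs ++--, p(0)=1, p(<0)=0).
DP table for k = 0..185: p(0)=1, p(1)=1, p(2)=2, p(3)=3, p(4)=5, p(5)=7, p(6)=11, p(7)=15, p(8)=22, p(9)=30, p(10)=42, p(11)=56, p(12)=77, p(13)=101, p(14)=135, p(15)=176, p(16)=231, p(17)=297, p(18)=385, p(19)=490, p(20)=627, p(21)=792, p(22)=1002, p(23)=1255, p(24)=1575, p(25)=1958, p(26)=2436, p(27)=3010, p(28)=3718, p(29)=4565, p(30)=5604, p(31)=6842, p(32)=8349, p(33)=10143, p(34)=12310, p(35)=14883, p(36)=17977, p(37)=21637, p(38)=26015, p(39)=31185, p(40)=37338, p(41)=44583, p(42)=53174, p(43)=63261, p(44)=75175, p(45)=89134, p(46)=105558, p(47)=124754, p(48)=147273, p(49)=173525, p(50)=204226, p(51)=239943, p(52)=281589, p(53)=329931, p(54)=386155, p(55)=451276, p(56)=526823, p(57)=614154, p(58)=715220, p(59)=831820, p(60)=966467, p(61)=1121505, p(62)=1300156, p(63)=1505499, p(64)=1741630, p(65)=2012558, p(66)=2323520, p(67)=2679689, p(68)=3087735, p(69)=3554345, p(70)=4087968, p(71)=4697205, p(72)=5392783, p(73)=6185689, p(74)=7089500, p(75)=8118264, p(76)=9289091, p(77)=10619863, p(78)=12132164, p(79)=13848650, p(80)=15796476, p(81)=18004327, p(82)=20506255, p(83)=23338469, p(84)=26543660, p(85)=30167357, p(86)=34262962, p(87)=38887673, p(88)=44108109, p(89)=49995925, p(90)=56634173, p(91)=64112359, p(92)=72533807, p(93)=82010177, p(94)=92669720, p(95)=104651419, p(96)=118114304, p(97)=133230930, p(98)=150198136, p(99)=169229875, p(100)=190569292, p(101)=214481126, p(102)=241265379, p(103)=271248950, p(104)=304801365, p(105)=342325709, p(106)=384276336, p(107)=431149389, p(108)=483502844, p(109)=541946240, p(110)=607163746, p(111)=679903203, p(112)=761002156, p(113)=851376628, p(114)=952050665, p(115)=1064144451, p(116)=1188908248, p(117)=1327710076, p(118)=1482074143, p(119)=1653668665, p(120)=1844349560, p(121)=2056148051, p(122)=2291320912, p(123)=2552338241, p(124)=2841940500, p(125)=3163127352, p(126)=3519222692, p(127)=3913864295, p(128)=4351078600, p(129)=4835271870, p(130)=5371315400, p(131)=5964539504, p(132)=6620830889, p(133)=7346629512, p(134)=8149040695, p(135)=9035836076, p(136)=10015581680, p(137)=11097645016, p(138)=12292341831, p(139)=13610949895, p(140)=15065878135, p(141)=16670689208, p(142)=18440293320, p(143)=20390982757, p(144)=22540654445, p(145)=24908858009, p(146)=27517052599, p(147)=30388671978, p(148)=33549419497, p(149)=37027355200, p(150)=40853235313, p(151)=45060624582, p(152)=49686288421, p(153)=54770336324, p(154)=60356673280, p(155)=66493182097, p(156)=73232243759, p(157)=80630964769, p(158)=88751778802, p(159)=97662728555, p(160)=107438159466, p(161)=118159068427, p(162)=129913904637, p(163)=142798995930, p(164)=156919475295, p(165)=172389800255, p(166)=189334822579, p(167)=207890420102, p(168)=228204732751, p(169)=250438925115, p(170)=274768617130, p(171)=301384802048, p(172)=330495499613, p(173)=362326859895, p(174)=397125074750, p(175)=435157697830, p(176)=476715857290, p(177)=522115831195, p(178)=571701605655, p(179)=625846753120, p(180)=684957390936, p(181)=749474411781, p(182)=819876908323, p(183)=896684817527, p(184)=980462880430, p(185)=1071823774337.
Final step: p(186) = p(185) + p(184) - p(181) - p(179) + p(174) + p(171) - p(164) - p(160) + p(151) + p(146) - p(135) - p(129) + p(116) + p(109) - p(94) - p(86) + p(69) + p(60) - p(41) - p(31) + p(10)
= 1071823774337 + 980462880430 - 749474411781 - 625846753120 + 397125074750 + 301384802048 - 156919475295 - 107438159466 + 45060624582 + 27517052599 - 9035836076 - 4835271870 + 1188908248 + 541946240 - 92669720 - 34262962 + 3554345 + 966467 - 44583 - 6842 + 42
= 1171432692373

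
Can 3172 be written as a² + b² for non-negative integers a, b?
6² + 56² (a=6, b=56)

Factorization: 3172 = 2^2 × 13 × 61
By Fermat: n is sum of two squares iff every prime p ≡ 3 (mod 4) appears to even power.
All primes ≡ 3 (mod 4) appear to even power.
Search a = 0, 1, 2, … for 3172 - a² a perfect square: first hit at a = 6: 3172 - 36 = 3136 = 56².
3172 = 6² + 56² = 36 + 3136 ✓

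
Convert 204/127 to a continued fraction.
[1; 1, 1, 1, 1, 5, 1, 3]

Euclidean algorithm steps:
204 = 1 × 127 + 77
127 = 1 × 77 + 50
77 = 1 × 50 + 27
50 = 1 × 27 + 23
27 = 1 × 23 + 4
23 = 5 × 4 + 3
4 = 1 × 3 + 1
3 = 3 × 1 + 0
Continued fraction: [1; 1, 1, 1, 1, 5, 1, 3]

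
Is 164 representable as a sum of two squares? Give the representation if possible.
8² + 10² (a=8, b=10)

Factorization: 164 = 2^2 × 41
By Fermat: n is sum of two squares iff every prime p ≡ 3 (mod 4) appears to even power.
All primes ≡ 3 (mod 4) appear to even power.
Search a = 0, 1, 2, … for 164 - a² a perfect square: first hit at a = 8: 164 - 64 = 100 = 10².
164 = 8² + 10² = 64 + 100 ✓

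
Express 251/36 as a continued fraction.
[6; 1, 35]

Euclidean algorithm steps:
251 = 6 × 36 + 35
36 = 1 × 35 + 1
35 = 35 × 1 + 0
Continued fraction: [6; 1, 35]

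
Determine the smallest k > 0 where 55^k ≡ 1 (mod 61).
60

61 is prime, so ord(55) divides φ(61) = 60.
Divisors of 60: 1, 2, 3, 4, 5, 6, 10, 12, 15, 20, 30, 60.
Repeated squaring: 55^1 ≡ 55, 55^2 ≡ 36, 55^4 ≡ 15, 55^8 ≡ 42, 55^16 ≡ 56, 55^32 ≡ 25 (mod 61).
Test 55^d mod 61 for each divisor d in increasing order:
55^1 ≡ 55
55^2 ≡ 36
55^3 = 55^2·55^1 ≡ 28
55^4 ≡ 15
55^5 = 55^4·55^1 ≡ 32
55^6 = 55^4·55^2 ≡ 52
55^10 = 55^8·55^2 ≡ 48
55^12 = 55^8·55^4 ≡ 20
55^15 = 55^8·55^4·55^2·55^1 ≡ 11
55^20 = 55^16·55^4 ≡ 47
55^30 = 55^16·55^8·55^4·55^2 ≡ 60
55^60 = 55^32·55^16·55^8·55^4 ≡ 1  ← first divisor giving 1
The order is 60.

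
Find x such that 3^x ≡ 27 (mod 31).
3

Baby-step giant-step with step n = ⌈√31⌉ = 6.
Baby steps 3^j mod 31 (j:value) for j=0..5: 0:1, 1:3, 2:9, 3:27, 4:19, 5:26.
h = 27 is already in the table at j=3, so x = 3.
Check: 3^3 ≡ 27 (mod 31).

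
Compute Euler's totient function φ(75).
40

75 = 3 × 5^2
φ(n) = n × ∏(1 - 1/p) for each prime p dividing n
φ(75) = 75 × (1 - 1/3) × (1 - 1/5) = 40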